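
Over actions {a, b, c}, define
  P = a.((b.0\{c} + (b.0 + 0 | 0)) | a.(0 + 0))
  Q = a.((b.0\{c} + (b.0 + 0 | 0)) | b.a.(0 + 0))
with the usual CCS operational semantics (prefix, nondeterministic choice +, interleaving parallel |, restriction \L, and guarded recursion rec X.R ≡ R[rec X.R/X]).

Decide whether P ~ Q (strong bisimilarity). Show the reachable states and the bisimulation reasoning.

P ≁ Q

Reachable graph of P (7 states):
  p0 = a.((b.0\{c} + (b.0 + 0 | 0)) | a.(0 + 0)) has moves ··a··> p1
  p1 = (b.0\{c} + (b.0 + 0 | 0)) | a.(0 + 0) has moves ··a··> p2, ··b··> p3, ··b··> p4
  p2 = (b.0\{c} + (b.0 + 0 | 0)) | (0 + 0) has moves ··b··> p5, ··b··> p6
  p3 = 0 | a.(0 + 0) has moves ··a··> p5
  p4 = 0\{c} | a.(0 + 0) has moves ··a··> p6
  p5 = 0 | (0 + 0) has moves stopped
  p6 = 0\{c} | (0 + 0) has moves stopped
Reachable graph of Q (10 states):
  q0 = a.((b.0\{c} + (b.0 + 0 | 0)) | b.a.(0 + 0)) has moves ··a··> q1
  q1 = (b.0\{c} + (b.0 + 0 | 0)) | b.a.(0 + 0) has moves ··b··> q2, ··b··> q3, ··b··> q4
  q2 = (b.0\{c} + (b.0 + 0 | 0)) | a.(0 + 0) has moves ··a··> q5, ··b··> q6, ··b··> q7
  q3 = 0 | b.a.(0 + 0) has moves ··b··> q6
  q4 = 0\{c} | b.a.(0 + 0) has moves ··b··> q7
  q5 = (b.0\{c} + (b.0 + 0 | 0)) | (0 + 0) has moves ··b··> q8, ··b··> q9
  q6 = 0 | a.(0 + 0) has moves ··a··> q8
  q7 = 0\{c} | a.(0 + 0) has moves ··a··> q9
  q8 = 0 | (0 + 0) has moves stopped
  q9 = 0\{c} | (0 + 0) has moves stopped
Bisimilarity quotient blocks:
  B0 = {p0}
  B1 = {p1, q2}
  B2 = {p3, p4, q6, q7}
  B3 = {p5, p6, q8, q9}
  B4 = {p2, q5}
  B5 = {q0}
  B6 = {q1}
  B7 = {q3, q4}
p0 ∈ B0, q0 ∈ B5 → different blocks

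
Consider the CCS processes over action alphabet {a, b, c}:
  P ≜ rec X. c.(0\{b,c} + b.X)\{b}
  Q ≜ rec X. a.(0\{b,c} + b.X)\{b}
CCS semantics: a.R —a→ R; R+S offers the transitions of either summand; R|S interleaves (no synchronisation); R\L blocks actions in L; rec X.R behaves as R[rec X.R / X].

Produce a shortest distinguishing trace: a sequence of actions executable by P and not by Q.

Reachable graph of P (2 states):
  s0 = rec X. c.(0\{b,c} + b.X)\{b} | =c=> s1
  s1 = (0\{b,c} + b.(rec X. c.(0\{b,c} + b.X)\{b}))\{b} | stopped
Reachable graph of Q (2 states):
  t0 = rec X. a.(0\{b,c} + b.X)\{b} | =a=> t1
  t1 = (0\{b,c} + b.(rec X. a.(0\{b,c} + b.X)\{b}))\{b} | stopped
Run σ = ⟨c⟩ on P: start {s0}
  step 1 (c): {s1}
  P completes σ.
Run σ = ⟨c⟩ on Q: start {t0}
  step 1 (c): no successor for Q

c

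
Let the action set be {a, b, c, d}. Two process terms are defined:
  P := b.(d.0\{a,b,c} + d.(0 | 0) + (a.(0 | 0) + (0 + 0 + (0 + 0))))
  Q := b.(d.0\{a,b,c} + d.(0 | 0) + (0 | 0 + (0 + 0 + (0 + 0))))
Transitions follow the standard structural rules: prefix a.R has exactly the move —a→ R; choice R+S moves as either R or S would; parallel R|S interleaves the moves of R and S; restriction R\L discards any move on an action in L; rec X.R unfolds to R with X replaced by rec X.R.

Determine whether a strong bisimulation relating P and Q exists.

P ≁ Q

LTS(P): 4 reachable states
  m0 = b.(d.0\{a,b,c} + d.(0 | 0) + (a.(0 | 0) + (0 + 0 + (0 + 0)))) :: --b--▸ m1
  m1 = d.0\{a,b,c} + d.(0 | 0) + (a.(0 | 0) + (0 + 0 + (0 + 0))) :: --a--▸ m2, --d--▸ m2, --d--▸ m3
  m2 = 0 | 0 :: stopped
  m3 = 0\{a,b,c} :: stopped
LTS(Q): 4 reachable states
  n0 = b.(d.0\{a,b,c} + d.(0 | 0) + (0 | 0 + (0 + 0 + (0 + 0)))) :: --b--▸ n1
  n1 = d.0\{a,b,c} + d.(0 | 0) + (0 | 0 + (0 + 0 + (0 + 0))) :: --d--▸ n2, --d--▸ n3
  n2 = 0 | 0 :: stopped
  n3 = 0\{a,b,c} :: stopped
Partition-refinement fixed point:
  B0 = {m0}
  B1 = {m1}
  B2 = {m2, m3, n2, n3}
  B3 = {n0}
  B4 = {n1}
m0 ∈ B0, n0 ∈ B3 → different blocks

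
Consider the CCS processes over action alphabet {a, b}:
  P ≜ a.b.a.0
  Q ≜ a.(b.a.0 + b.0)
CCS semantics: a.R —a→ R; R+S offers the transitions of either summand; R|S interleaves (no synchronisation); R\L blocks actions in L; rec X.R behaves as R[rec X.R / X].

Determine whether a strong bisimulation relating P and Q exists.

Reachable graph of P (4 states):
  p0 = a.b.a.0 | -a-> p1
  p1 = b.a.0 | -b-> p2
  p2 = a.0 | -a-> p3
  p3 = 0 | deadlocked
Reachable graph of Q (4 states):
  q0 = a.(b.a.0 + b.0) | -a-> q1
  q1 = b.a.0 + b.0 | -b-> q2, -b-> q3
  q2 = 0 | deadlocked
  q3 = a.0 | -a-> q2
Coarsest stable partition (strong bisimilarity classes):
  B0 = {p0}
  B1 = {p1}
  B2 = {p2, q3}
  B3 = {p3, q2}
  B4 = {q0}
  B5 = {q1}
p0 ∈ B0, q0 ∈ B4 → different blocks

NO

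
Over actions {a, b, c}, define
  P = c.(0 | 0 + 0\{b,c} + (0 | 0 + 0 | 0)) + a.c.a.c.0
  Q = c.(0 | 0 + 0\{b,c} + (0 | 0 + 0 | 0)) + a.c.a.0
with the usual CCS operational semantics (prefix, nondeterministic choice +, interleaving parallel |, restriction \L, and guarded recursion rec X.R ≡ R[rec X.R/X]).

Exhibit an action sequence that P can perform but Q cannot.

acac

Reachable graph of P (6 states):
  s0 = c.(0 | 0 + 0\{b,c} + (0 | 0 + 0 | 0)) + a.c.a.c.0 ⊢ ··a··> s1, ··c··> s2
  s1 = c.a.c.0 ⊢ ··c··> s3
  s2 = 0 | 0 + 0\{b,c} + (0 | 0 + 0 | 0) ⊢ ∅
  s3 = a.c.0 ⊢ ··a··> s4
  s4 = c.0 ⊢ ··c··> s5
  s5 = 0 ⊢ ∅
Reachable graph of Q (5 states):
  t0 = c.(0 | 0 + 0\{b,c} + (0 | 0 + 0 | 0)) + a.c.a.0 ⊢ ··a··> t1, ··c··> t2
  t1 = c.a.0 ⊢ ··c··> t3
  t2 = 0 | 0 + 0\{b,c} + (0 | 0 + 0 | 0) ⊢ ∅
  t3 = a.0 ⊢ ··a··> t4
  t4 = 0 ⊢ ∅
Run σ = ⟨acac⟩ on P: start {s0}
  after a @ step 1: {s1}
  after c @ step 2: {s3}
  after a @ step 3: {s4}
  after c @ step 4: {s5}
  ✓ P
Run σ = ⟨acac⟩ on Q: start {t0}
  after a @ step 1: {t1}
  after c @ step 2: {t3}
  after a @ step 3: {t4}
  after c @ step 4: ∅ (Q stuck)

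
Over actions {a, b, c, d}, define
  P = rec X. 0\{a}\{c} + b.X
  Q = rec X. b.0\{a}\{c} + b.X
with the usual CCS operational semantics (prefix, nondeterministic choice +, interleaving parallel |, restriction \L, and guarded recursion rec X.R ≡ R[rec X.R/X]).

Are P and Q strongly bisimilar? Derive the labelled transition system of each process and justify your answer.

P's transition system — 1 states:
  s0 = rec X. 0\{a}\{c} + b.X | -b-> s0
Q's transition system — 2 states:
  t0 = rec X. b.0\{a}\{c} + b.X | -b-> t0, -b-> t1
  t1 = 0\{a}\{c} | ·
Coarsest stable partition (strong bisimilarity classes):
  B0 = {s0}
  B1 = {t0}
  B2 = {t1}
s0 ∈ B0, t0 ∈ B1 → different blocks

NO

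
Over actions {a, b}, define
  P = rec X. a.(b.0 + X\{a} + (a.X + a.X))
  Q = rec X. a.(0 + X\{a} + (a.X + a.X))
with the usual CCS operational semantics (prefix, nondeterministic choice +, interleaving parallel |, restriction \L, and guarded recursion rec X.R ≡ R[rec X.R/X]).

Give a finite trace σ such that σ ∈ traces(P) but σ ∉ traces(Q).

ab

P's transition system — 3 states:
  m0 = rec X. a.(b.0 + X\{a} + (a.X + a.X)) | --a--▸ m1
  m1 = b.0 + (rec X. a.(b.0 + X\{a} + (a.X + a.X)))\{a} + (a.(rec X. a.(b.0 + X\{a} + (a.X + a.X))) + a.(rec X. a.(b.0 + X\{a} + (a.X + a.X)))) | --a--▸ m0, --b--▸ m2
  m2 = 0 | stopped
Q's transition system — 2 states:
  n0 = rec X. a.(0 + X\{a} + (a.X + a.X)) | --a--▸ n1
  n1 = 0 + (rec X. a.(0 + X\{a} + (a.X + a.X)))\{a} + (a.(rec X. a.(0 + X\{a} + (a.X + a.X))) + a.(rec X. a.(0 + X\{a} + (a.X + a.X)))) | --a--▸ n0
Trace ⟨ab⟩ through P, begin at {m0}:
  step 1 (a): {m1}
  step 2 (b): {m2}
  P completes σ.
Trace ⟨ab⟩ through Q, begin at {n0}:
  step 1 (a): {n1}
  step 2 (b): ∅ (Q stuck)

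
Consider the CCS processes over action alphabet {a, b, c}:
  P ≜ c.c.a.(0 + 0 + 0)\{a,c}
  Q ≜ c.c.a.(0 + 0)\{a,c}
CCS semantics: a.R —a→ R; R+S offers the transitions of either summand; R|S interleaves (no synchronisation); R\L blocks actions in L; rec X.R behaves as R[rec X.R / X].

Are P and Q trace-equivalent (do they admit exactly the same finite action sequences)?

traces(P) = traces(Q)

P's transition system — 4 states:
  m0 = c.c.a.(0 + 0 + 0)\{a,c} has moves -c-> m1
  m1 = c.a.(0 + 0 + 0)\{a,c} has moves -c-> m2
  m2 = a.(0 + 0 + 0)\{a,c} has moves -a-> m3
  m3 = (0 + 0 + 0)\{a,c} has moves ∅
Q's transition system — 4 states:
  n0 = c.c.a.(0 + 0)\{a,c} has moves -c-> n1
  n1 = c.a.(0 + 0)\{a,c} has moves -c-> n2
  n2 = a.(0 + 0)\{a,c} has moves -a-> n3
  n3 = (0 + 0)\{a,c} has moves ∅
Partition-refinement fixed point:
  B0 = {m0, n0}
  B1 = {m1, n1}
  B2 = {m2, n2}
  B3 = {m3, n3}
m0 ∈ B0, n0 ∈ B0 → same block
Bisimilar ⇒ trace-equivalent.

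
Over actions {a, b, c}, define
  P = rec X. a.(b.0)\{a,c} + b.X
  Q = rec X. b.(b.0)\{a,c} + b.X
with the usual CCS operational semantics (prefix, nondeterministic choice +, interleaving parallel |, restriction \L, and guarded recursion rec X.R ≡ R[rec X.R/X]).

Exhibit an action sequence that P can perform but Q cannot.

LTS(P): 3 reachable states
  u0 = rec X. a.(b.0)\{a,c} + b.X :: ··a··> u1, ··b··> u0
  u1 = (b.0)\{a,c} :: ··b··> u2
  u2 = 0\{a,c} :: ·
LTS(Q): 3 reachable states
  v0 = rec X. b.(b.0)\{a,c} + b.X :: ··b··> v0, ··b··> v1
  v1 = (b.0)\{a,c} :: ··b··> v2
  v2 = 0\{a,c} :: ·
Trace ⟨a⟩ through P, begin at {u0}:
  after a @ step 1: {u1}
  P completes σ.
Trace ⟨a⟩ through Q, begin at {v0}:
  after a @ step 1: ∅  — Q cannot continue

a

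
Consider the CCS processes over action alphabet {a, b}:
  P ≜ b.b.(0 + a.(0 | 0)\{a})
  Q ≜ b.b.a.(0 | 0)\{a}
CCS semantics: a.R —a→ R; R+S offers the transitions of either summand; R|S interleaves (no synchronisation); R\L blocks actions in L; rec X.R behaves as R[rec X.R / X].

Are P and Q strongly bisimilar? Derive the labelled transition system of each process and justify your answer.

bisimilar

Reachable graph of P (4 states):
  m0 = b.b.(0 + a.(0 | 0)\{a}) :: =b=> m1
  m1 = b.(0 + a.(0 | 0)\{a}) :: =b=> m2
  m2 = 0 + a.(0 | 0)\{a} :: =a=> m3
  m3 = (0 | 0)\{a} :: deadlocked
Reachable graph of Q (4 states):
  n0 = b.b.a.(0 | 0)\{a} :: =b=> n1
  n1 = b.a.(0 | 0)\{a} :: =b=> n2
  n2 = a.(0 | 0)\{a} :: =a=> n3
  n3 = (0 | 0)\{a} :: deadlocked
Bisimilarity quotient blocks:
  B0 = {m0, n0}
  B1 = {m1, n1}
  B2 = {m2, n2}
  B3 = {m3, n3}
m0 ∈ B0, n0 ∈ B0 → same block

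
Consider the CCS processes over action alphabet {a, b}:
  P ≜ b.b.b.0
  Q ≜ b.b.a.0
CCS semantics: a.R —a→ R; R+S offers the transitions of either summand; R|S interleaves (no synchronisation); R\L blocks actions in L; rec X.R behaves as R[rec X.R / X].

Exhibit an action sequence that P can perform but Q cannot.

bbb

Reachable graph of P (4 states):
  s0 = b.b.b.0 has moves --b--▸ s1
  s1 = b.b.0 has moves --b--▸ s2
  s2 = b.0 has moves --b--▸ s3
  s3 = 0 has moves stopped
Reachable graph of Q (4 states):
  t0 = b.b.a.0 has moves --b--▸ t1
  t1 = b.a.0 has moves --b--▸ t2
  t2 = a.0 has moves --a--▸ t3
  t3 = 0 has moves stopped
Run σ = ⟨bbb⟩ on P: start {s0}
  [1] b ⇒ {s1}
  [2] b ⇒ {s2}
  [3] b ⇒ {s3}
  — P admits the full trace.
Run σ = ⟨bbb⟩ on Q: start {t0}
  [1] b ⇒ {t1}
  [2] b ⇒ {t2}
  [3] b ⇒ ∅ (Q stuck)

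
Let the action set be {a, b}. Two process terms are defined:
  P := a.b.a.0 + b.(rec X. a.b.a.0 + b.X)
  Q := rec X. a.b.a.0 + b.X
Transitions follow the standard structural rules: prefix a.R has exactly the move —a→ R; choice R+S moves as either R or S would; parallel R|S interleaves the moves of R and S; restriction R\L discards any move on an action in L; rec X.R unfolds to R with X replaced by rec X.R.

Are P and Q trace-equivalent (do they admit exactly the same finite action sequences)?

LTS(P): 5 reachable states
  u0 = a.b.a.0 + b.(rec X. a.b.a.0 + b.X) :: —a→ u1, —b→ u2
  u1 = b.a.0 :: —b→ u3
  u2 = rec X. a.b.a.0 + b.X :: —a→ u1, —b→ u2
  u3 = a.0 :: —a→ u4
  u4 = 0 :: deadlocked
LTS(Q): 4 reachable states
  v0 = rec X. a.b.a.0 + b.X :: —a→ v1, —b→ v0
  v1 = b.a.0 :: —b→ v2
  v2 = a.0 :: —a→ v3
  v3 = 0 :: deadlocked
Bisimilarity quotient blocks:
  B0 = {u0, u2, v0}
  B1 = {u1, v1}
  B2 = {u3, v2}
  B3 = {u4, v3}
u0 ∈ B0, v0 ∈ B0 → same block
Bisimilar ⇒ trace-equivalent.

traces(P) = traces(Q)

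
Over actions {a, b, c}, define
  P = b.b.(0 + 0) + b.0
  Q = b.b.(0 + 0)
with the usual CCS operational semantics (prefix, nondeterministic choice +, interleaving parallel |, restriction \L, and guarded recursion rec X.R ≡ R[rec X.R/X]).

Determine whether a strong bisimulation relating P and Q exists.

P ≁ Q

LTS(P): 4 reachable states
  u0 = b.b.(0 + 0) + b.0 :: =b=> u1, =b=> u2
  u1 = 0 :: ∅
  u2 = b.(0 + 0) :: =b=> u3
  u3 = 0 + 0 :: ∅
LTS(Q): 3 reachable states
  v0 = b.b.(0 + 0) :: =b=> v1
  v1 = b.(0 + 0) :: =b=> v2
  v2 = 0 + 0 :: ∅
Partition-refinement fixed point:
  B0 = {u0}
  B1 = {u2, v1}
  B2 = {u1, u3, v2}
  B3 = {v0}
u0 ∈ B0, v0 ∈ B3 → different blocks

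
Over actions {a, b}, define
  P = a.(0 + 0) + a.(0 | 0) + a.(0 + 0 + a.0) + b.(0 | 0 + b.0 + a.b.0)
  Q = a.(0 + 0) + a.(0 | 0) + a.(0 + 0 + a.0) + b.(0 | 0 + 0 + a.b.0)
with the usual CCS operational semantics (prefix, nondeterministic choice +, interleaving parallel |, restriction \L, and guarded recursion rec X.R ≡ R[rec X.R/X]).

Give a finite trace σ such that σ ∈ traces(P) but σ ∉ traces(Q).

bb

Reachable graph of P (7 states):
  s0 = a.(0 + 0) + a.(0 | 0) + a.(0 + 0 + a.0) + b.(0 | 0 + b.0 + a.b.0) :: -a-> s1, -a-> s2, -a-> s3, -b-> s4
  s1 = 0 + 0 :: ∅
  s2 = 0 + 0 + a.0 :: -a-> s5
  s3 = 0 | 0 :: ∅
  s4 = 0 | 0 + b.0 + a.b.0 :: -a-> s6, -b-> s5
  s5 = 0 :: ∅
  s6 = b.0 :: -b-> s5
Reachable graph of Q (7 states):
  t0 = a.(0 + 0) + a.(0 | 0) + a.(0 + 0 + a.0) + b.(0 | 0 + 0 + a.b.0) :: -a-> t1, -a-> t2, -a-> t3, -b-> t4
  t1 = 0 + 0 :: ∅
  t2 = 0 + 0 + a.0 :: -a-> t5
  t3 = 0 | 0 :: ∅
  t4 = 0 | 0 + 0 + a.b.0 :: -a-> t6
  t5 = 0 :: ∅
  t6 = b.0 :: -b-> t5
Executing bb from P (initial set {s0}):
  after b @ step 1: {s4}
  after b @ step 2: {s5}
  P completes σ.
Executing bb from Q (initial set {t0}):
  after b @ step 1: {t4}
  after b @ step 2: ∅ (Q stuck)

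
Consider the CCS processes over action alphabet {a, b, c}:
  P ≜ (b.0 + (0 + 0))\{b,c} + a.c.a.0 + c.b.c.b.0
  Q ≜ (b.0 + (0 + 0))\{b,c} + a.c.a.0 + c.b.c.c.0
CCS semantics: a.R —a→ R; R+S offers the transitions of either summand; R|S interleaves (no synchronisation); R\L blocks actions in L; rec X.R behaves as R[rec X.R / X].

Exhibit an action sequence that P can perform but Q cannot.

cbcb

LTS(P): 7 reachable states
  m0 = (b.0 + (0 + 0))\{b,c} + a.c.a.0 + c.b.c.b.0 ⊢ ··a··> m1, ··c··> m2
  m1 = c.a.0 ⊢ ··c··> m3
  m2 = b.c.b.0 ⊢ ··b··> m4
  m3 = a.0 ⊢ ··a··> m5
  m4 = c.b.0 ⊢ ··c··> m6
  m5 = 0 ⊢ ·
  m6 = b.0 ⊢ ··b··> m5
LTS(Q): 7 reachable states
  n0 = (b.0 + (0 + 0))\{b,c} + a.c.a.0 + c.b.c.c.0 ⊢ ··a··> n1, ··c··> n2
  n1 = c.a.0 ⊢ ··c··> n3
  n2 = b.c.c.0 ⊢ ··b··> n4
  n3 = a.0 ⊢ ··a··> n5
  n4 = c.c.0 ⊢ ··c··> n6
  n5 = 0 ⊢ ·
  n6 = c.0 ⊢ ··c··> n5
Executing cbcb from P (initial set {m0}):
  step 1 (c): {m2}
  step 2 (b): {m4}
  step 3 (c): {m6}
  step 4 (b): {m5}
  — P admits the full trace.
Executing cbcb from Q (initial set {n0}):
  step 1 (c): {n2}
  step 2 (b): {n4}
  step 3 (c): {n6}
  step 4 (b): ∅  — Q cannot continue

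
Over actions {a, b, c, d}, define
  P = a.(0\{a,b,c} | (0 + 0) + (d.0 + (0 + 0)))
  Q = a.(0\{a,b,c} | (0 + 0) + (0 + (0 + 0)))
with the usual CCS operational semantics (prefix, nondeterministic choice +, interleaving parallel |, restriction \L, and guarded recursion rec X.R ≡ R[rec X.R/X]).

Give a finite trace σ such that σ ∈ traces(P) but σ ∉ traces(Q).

P's transition system — 3 states:
  m0 = a.(0\{a,b,c} | (0 + 0) + (d.0 + (0 + 0))) | =a=> m1
  m1 = 0\{a,b,c} | (0 + 0) + (d.0 + (0 + 0)) | =d=> m2
  m2 = 0 | (no moves)
Q's transition system — 2 states:
  n0 = a.(0\{a,b,c} | (0 + 0) + (0 + (0 + 0))) | =a=> n1
  n1 = 0\{a,b,c} | (0 + 0) + (0 + (0 + 0)) | (no moves)
Trace ⟨ad⟩ through P, begin at {m0}:
  after a @ step 1: {m1}
  after d @ step 2: {m2}
  P completes σ.
Trace ⟨ad⟩ through Q, begin at {n0}:
  after a @ step 1: {n1}
  after d @ step 2: no successor for Q

ad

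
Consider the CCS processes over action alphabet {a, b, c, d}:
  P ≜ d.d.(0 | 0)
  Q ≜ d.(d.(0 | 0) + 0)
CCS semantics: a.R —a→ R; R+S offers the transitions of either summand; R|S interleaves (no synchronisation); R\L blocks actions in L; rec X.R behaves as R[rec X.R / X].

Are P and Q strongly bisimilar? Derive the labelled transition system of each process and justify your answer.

bisimilar

P's transition system — 3 states:
  u0 = d.d.(0 | 0) | ··d··> u1
  u1 = d.(0 | 0) | ··d··> u2
  u2 = 0 | 0 | (no moves)
Q's transition system — 3 states:
  v0 = d.(d.(0 | 0) + 0) | ··d··> v1
  v1 = d.(0 | 0) + 0 | ··d··> v2
  v2 = 0 | 0 | (no moves)
Bisimilarity quotient blocks:
  B0 = {u0, v0}
  B1 = {u1, v1}
  B2 = {u2, v2}
u0 ∈ B0, v0 ∈ B0 → same block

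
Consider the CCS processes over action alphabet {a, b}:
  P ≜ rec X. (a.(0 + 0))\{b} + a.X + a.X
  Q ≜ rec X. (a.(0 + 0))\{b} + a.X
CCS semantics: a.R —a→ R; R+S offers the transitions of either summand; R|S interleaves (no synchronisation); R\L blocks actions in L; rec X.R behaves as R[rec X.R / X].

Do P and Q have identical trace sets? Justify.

Reachable graph of P (2 states):
  m0 = rec X. (a.(0 + 0))\{b} + a.X + a.X → --a--▸ m0, --a--▸ m1
  m1 = (0 + 0)\{b} → (no moves)
Reachable graph of Q (2 states):
  n0 = rec X. (a.(0 + 0))\{b} + a.X → --a--▸ n0, --a--▸ n1
  n1 = (0 + 0)\{b} → (no moves)
Bisimilarity quotient blocks:
  B0 = {m0, n0}
  B1 = {m1, n1}
m0 ∈ B0, n0 ∈ B0 → same block
Bisimilar ⇒ trace-equivalent.

traces(P) = traces(Q)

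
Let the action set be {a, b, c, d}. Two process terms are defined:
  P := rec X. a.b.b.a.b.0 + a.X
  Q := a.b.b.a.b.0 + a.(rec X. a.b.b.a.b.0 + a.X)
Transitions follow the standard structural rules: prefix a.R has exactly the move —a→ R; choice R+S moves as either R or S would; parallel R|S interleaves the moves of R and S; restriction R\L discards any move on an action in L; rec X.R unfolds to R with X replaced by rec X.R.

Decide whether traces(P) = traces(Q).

trace-equivalent

P's transition system — 6 states:
  u0 = rec X. a.b.b.a.b.0 + a.X | =a=> u0, =a=> u1
  u1 = b.b.a.b.0 | =b=> u2
  u2 = b.a.b.0 | =b=> u3
  u3 = a.b.0 | =a=> u4
  u4 = b.0 | =b=> u5
  u5 = 0 | ∅
Q's transition system — 7 states:
  v0 = a.b.b.a.b.0 + a.(rec X. a.b.b.a.b.0 + a.X) | =a=> v1, =a=> v2
  v1 = b.b.a.b.0 | =b=> v3
  v2 = rec X. a.b.b.a.b.0 + a.X | =a=> v1, =a=> v2
  v3 = b.a.b.0 | =b=> v4
  v4 = a.b.0 | =a=> v5
  v5 = b.0 | =b=> v6
  v6 = 0 | ∅
Bisimilarity quotient blocks:
  B0 = {u0, v0, v2}
  B1 = {u1, v1}
  B2 = {u2, v3}
  B3 = {u3, v4}
  B4 = {u4, v5}
  B5 = {u5, v6}
u0 ∈ B0, v0 ∈ B0 → same block
Bisimilar ⇒ trace-equivalent.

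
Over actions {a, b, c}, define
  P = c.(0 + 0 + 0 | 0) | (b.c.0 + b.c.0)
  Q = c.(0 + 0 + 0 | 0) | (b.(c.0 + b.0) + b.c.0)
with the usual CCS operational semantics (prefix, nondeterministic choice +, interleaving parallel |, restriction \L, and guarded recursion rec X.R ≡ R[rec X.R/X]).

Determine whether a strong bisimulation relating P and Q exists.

not bisimilar

Reachable graph of P (6 states):
  m0 = c.(0 + 0 + 0 | 0) | (b.c.0 + b.c.0) :: =b=> m1, =c=> m2
  m1 = c.(0 + 0 + 0 | 0) | c.0 :: =c=> m3, =c=> m4
  m2 = (0 + 0 + 0 | 0) | (b.c.0 + b.c.0) :: =b=> m3
  m3 = (0 + 0 + 0 | 0) | c.0 :: =c=> m5
  m4 = c.(0 + 0 + 0 | 0) | 0 :: =c=> m5
  m5 = (0 + 0 + 0 | 0) | 0 :: ∅
Reachable graph of Q (8 states):
  n0 = c.(0 + 0 + 0 | 0) | (b.(c.0 + b.0) + b.c.0) :: =b=> n1, =b=> n2, =c=> n3
  n1 = c.(0 + 0 + 0 | 0) | (c.0 + b.0) :: =b=> n4, =c=> n4, =c=> n5
  n2 = c.(0 + 0 + 0 | 0) | c.0 :: =c=> n4, =c=> n6
  n3 = (0 + 0 + 0 | 0) | (b.(c.0 + b.0) + b.c.0) :: =b=> n5, =b=> n6
  n4 = c.(0 + 0 + 0 | 0) | 0 :: =c=> n7
  n5 = (0 + 0 + 0 | 0) | (c.0 + b.0) :: =b=> n7, =c=> n7
  n6 = (0 + 0 + 0 | 0) | c.0 :: =c=> n7
  n7 = (0 + 0 + 0 | 0) | 0 :: ∅
Coarsest stable partition (strong bisimilarity classes):
  B0 = {m0}
  B1 = {m1, n2}
  B2 = {m3, m4, n4, n6}
  B3 = {m5, n7}
  B4 = {m2}
  B5 = {n0}
  B6 = {n3}
  B7 = {n5}
  B8 = {n1}
m0 ∈ B0, n0 ∈ B5 → different blocks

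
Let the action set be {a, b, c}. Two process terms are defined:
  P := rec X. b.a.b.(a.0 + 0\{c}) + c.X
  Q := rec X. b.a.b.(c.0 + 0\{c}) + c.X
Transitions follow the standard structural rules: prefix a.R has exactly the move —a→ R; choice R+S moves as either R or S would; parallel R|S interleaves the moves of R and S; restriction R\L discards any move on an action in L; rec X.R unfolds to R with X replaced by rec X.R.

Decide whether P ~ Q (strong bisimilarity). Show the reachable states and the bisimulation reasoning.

NO

LTS(P): 5 reachable states
  p0 = rec X. b.a.b.(a.0 + 0\{c}) + c.X → =b=> p1, =c=> p0
  p1 = a.b.(a.0 + 0\{c}) → =a=> p2
  p2 = b.(a.0 + 0\{c}) → =b=> p3
  p3 = a.0 + 0\{c} → =a=> p4
  p4 = 0 → deadlocked
LTS(Q): 5 reachable states
  q0 = rec X. b.a.b.(c.0 + 0\{c}) + c.X → =b=> q1, =c=> q0
  q1 = a.b.(c.0 + 0\{c}) → =a=> q2
  q2 = b.(c.0 + 0\{c}) → =b=> q3
  q3 = c.0 + 0\{c} → =c=> q4
  q4 = 0 → deadlocked
Coarsest stable partition (strong bisimilarity classes):
  B0 = {p0}
  B1 = {p1}
  B2 = {p2}
  B3 = {p3}
  B4 = {p4, q4}
  B5 = {q0}
  B6 = {q1}
  B7 = {q2}
  B8 = {q3}
p0 ∈ B0, q0 ∈ B5 → different blocks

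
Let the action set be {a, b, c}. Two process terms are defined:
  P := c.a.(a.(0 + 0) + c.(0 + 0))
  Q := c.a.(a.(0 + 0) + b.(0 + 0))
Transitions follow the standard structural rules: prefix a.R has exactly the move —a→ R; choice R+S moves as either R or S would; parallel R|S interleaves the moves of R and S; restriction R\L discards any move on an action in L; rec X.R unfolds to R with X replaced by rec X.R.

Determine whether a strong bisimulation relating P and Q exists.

P ≁ Q

Reachable graph of P (4 states):
  s0 = c.a.(a.(0 + 0) + c.(0 + 0)) ⊢ ··c··> s1
  s1 = a.(a.(0 + 0) + c.(0 + 0)) ⊢ ··a··> s2
  s2 = a.(0 + 0) + c.(0 + 0) ⊢ ··a··> s3, ··c··> s3
  s3 = 0 + 0 ⊢ (no moves)
Reachable graph of Q (4 states):
  t0 = c.a.(a.(0 + 0) + b.(0 + 0)) ⊢ ··c··> t1
  t1 = a.(a.(0 + 0) + b.(0 + 0)) ⊢ ··a··> t2
  t2 = a.(0 + 0) + b.(0 + 0) ⊢ ··a··> t3, ··b··> t3
  t3 = 0 + 0 ⊢ (no moves)
Coarsest stable partition (strong bisimilarity classes):
  B0 = {s0}
  B1 = {s1}
  B2 = {s2}
  B3 = {s3, t3}
  B4 = {t0}
  B5 = {t1}
  B6 = {t2}
s0 ∈ B0, t0 ∈ B4 → different blocks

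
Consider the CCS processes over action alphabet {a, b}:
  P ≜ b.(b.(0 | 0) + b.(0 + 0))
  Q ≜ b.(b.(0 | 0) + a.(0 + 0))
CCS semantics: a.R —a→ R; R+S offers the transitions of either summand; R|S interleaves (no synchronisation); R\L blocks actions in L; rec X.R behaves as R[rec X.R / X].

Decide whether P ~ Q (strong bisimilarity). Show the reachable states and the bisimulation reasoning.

P ≁ Q

Reachable graph of P (4 states):
  p0 = b.(b.(0 | 0) + b.(0 + 0)) has moves =b=> p1
  p1 = b.(0 | 0) + b.(0 + 0) has moves =b=> p2, =b=> p3
  p2 = 0 + 0 has moves (no moves)
  p3 = 0 | 0 has moves (no moves)
Reachable graph of Q (4 states):
  q0 = b.(b.(0 | 0) + a.(0 + 0)) has moves =b=> q1
  q1 = b.(0 | 0) + a.(0 + 0) has moves =a=> q2, =b=> q3
  q2 = 0 + 0 has moves (no moves)
  q3 = 0 | 0 has moves (no moves)
Partition-refinement fixed point:
  B0 = {p0}
  B1 = {p1}
  B2 = {p2, p3, q2, q3}
  B3 = {q0}
  B4 = {q1}
p0 ∈ B0, q0 ∈ B3 → different blocks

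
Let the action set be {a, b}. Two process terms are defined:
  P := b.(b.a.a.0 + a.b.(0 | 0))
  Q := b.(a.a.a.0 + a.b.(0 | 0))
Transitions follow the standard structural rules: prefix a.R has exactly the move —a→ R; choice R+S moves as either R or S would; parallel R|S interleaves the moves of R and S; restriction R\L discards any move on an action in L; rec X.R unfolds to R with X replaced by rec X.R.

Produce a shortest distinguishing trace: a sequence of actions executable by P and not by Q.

Reachable graph of P (7 states):
  p0 = b.(b.a.a.0 + a.b.(0 | 0)) has moves =b=> p1
  p1 = b.a.a.0 + a.b.(0 | 0) has moves =a=> p2, =b=> p3
  p2 = b.(0 | 0) has moves =b=> p4
  p3 = a.a.0 has moves =a=> p5
  p4 = 0 | 0 has moves ·
  p5 = a.0 has moves =a=> p6
  p6 = 0 has moves ·
Reachable graph of Q (7 states):
  q0 = b.(a.a.a.0 + a.b.(0 | 0)) has moves =b=> q1
  q1 = a.a.a.0 + a.b.(0 | 0) has moves =a=> q2, =a=> q3
  q2 = a.a.0 has moves =a=> q4
  q3 = b.(0 | 0) has moves =b=> q5
  q4 = a.0 has moves =a=> q6
  q5 = 0 | 0 has moves ·
  q6 = 0 has moves ·
Trace ⟨bb⟩ through P, begin at {p0}:
  [1] b ⇒ {p1}
  [2] b ⇒ {p3}
  — P admits the full trace.
Trace ⟨bb⟩ through Q, begin at {q0}:
  [1] b ⇒ {q1}
  [2] b ⇒ no successor for Q

bb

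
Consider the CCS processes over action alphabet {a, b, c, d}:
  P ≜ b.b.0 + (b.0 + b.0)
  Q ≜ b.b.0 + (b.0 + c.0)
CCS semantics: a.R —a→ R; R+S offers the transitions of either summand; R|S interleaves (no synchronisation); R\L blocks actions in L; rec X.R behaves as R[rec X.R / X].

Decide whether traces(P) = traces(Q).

traces(P) ≠ traces(Q) — witness ⟨c⟩

P's transition system — 3 states:
  p0 = b.b.0 + (b.0 + b.0) → --b--▸ p1, --b--▸ p2
  p1 = 0 → (no moves)
  p2 = b.0 → --b--▸ p1
Q's transition system — 3 states:
  q0 = b.b.0 + (b.0 + c.0) → --b--▸ q1, --b--▸ q2, --c--▸ q1
  q1 = 0 → (no moves)
  q2 = b.0 → --b--▸ q1
Executing c from Q (initial set {q0}):
  [1] c ⇒ {q1}
  — Q admits the full trace.
Executing c from P (initial set {p0}):
  [1] c ⇒ no successor for P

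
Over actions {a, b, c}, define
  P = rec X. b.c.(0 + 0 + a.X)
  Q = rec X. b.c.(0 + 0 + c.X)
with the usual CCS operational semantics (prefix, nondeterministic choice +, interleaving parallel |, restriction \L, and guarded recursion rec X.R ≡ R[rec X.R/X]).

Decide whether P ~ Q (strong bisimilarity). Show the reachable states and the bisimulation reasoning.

Reachable graph of P (3 states):
  m0 = rec X. b.c.(0 + 0 + a.X) has moves -b-> m1
  m1 = c.(0 + 0 + a.(rec X. b.c.(0 + 0 + a.X))) has moves -c-> m2
  m2 = 0 + 0 + a.(rec X. b.c.(0 + 0 + a.X)) has moves -a-> m0
Reachable graph of Q (3 states):
  n0 = rec X. b.c.(0 + 0 + c.X) has moves -b-> n1
  n1 = c.(0 + 0 + c.(rec X. b.c.(0 + 0 + c.X))) has moves -c-> n2
  n2 = 0 + 0 + c.(rec X. b.c.(0 + 0 + c.X)) has moves -c-> n0
Bisimilarity quotient blocks:
  B0 = {m0}
  B1 = {m1}
  B2 = {m2}
  B3 = {n0}
  B4 = {n1}
  B5 = {n2}
m0 ∈ B0, n0 ∈ B3 → different blocks

not bisimilar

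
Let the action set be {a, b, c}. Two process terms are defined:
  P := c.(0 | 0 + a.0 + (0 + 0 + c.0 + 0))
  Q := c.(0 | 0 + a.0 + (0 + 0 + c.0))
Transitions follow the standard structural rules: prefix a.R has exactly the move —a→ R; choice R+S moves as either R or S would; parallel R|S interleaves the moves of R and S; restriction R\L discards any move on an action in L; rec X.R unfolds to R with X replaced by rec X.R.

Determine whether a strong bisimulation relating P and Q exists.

Reachable graph of P (3 states):
  p0 = c.(0 | 0 + a.0 + (0 + 0 + c.0 + 0)) :: =c=> p1
  p1 = 0 | 0 + a.0 + (0 + 0 + c.0 + 0) :: =a=> p2, =c=> p2
  p2 = 0 :: ∅
Reachable graph of Q (3 states):
  q0 = c.(0 | 0 + a.0 + (0 + 0 + c.0)) :: =c=> q1
  q1 = 0 | 0 + a.0 + (0 + 0 + c.0) :: =a=> q2, =c=> q2
  q2 = 0 :: ∅
Partition-refinement fixed point:
  B0 = {p0, q0}
  B1 = {p1, q1}
  B2 = {p2, q2}
p0 ∈ B0, q0 ∈ B0 → same block

bisimilar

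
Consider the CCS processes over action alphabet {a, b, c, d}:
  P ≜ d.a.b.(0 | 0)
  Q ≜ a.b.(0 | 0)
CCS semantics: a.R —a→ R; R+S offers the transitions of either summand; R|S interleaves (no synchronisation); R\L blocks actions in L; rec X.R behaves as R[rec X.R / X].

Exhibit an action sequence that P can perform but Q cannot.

Reachable graph of P (4 states):
  s0 = d.a.b.(0 | 0) has moves —d→ s1
  s1 = a.b.(0 | 0) has moves —a→ s2
  s2 = b.(0 | 0) has moves —b→ s3
  s3 = 0 | 0 has moves ∅
Reachable graph of Q (3 states):
  t0 = a.b.(0 | 0) has moves —a→ t1
  t1 = b.(0 | 0) has moves —b→ t2
  t2 = 0 | 0 has moves ∅
Executing d from P (initial set {s0}):
  step 1 (d): {s1}
  ✓ P
Executing d from Q (initial set {t0}):
  step 1 (d): ∅  — Q cannot continue

d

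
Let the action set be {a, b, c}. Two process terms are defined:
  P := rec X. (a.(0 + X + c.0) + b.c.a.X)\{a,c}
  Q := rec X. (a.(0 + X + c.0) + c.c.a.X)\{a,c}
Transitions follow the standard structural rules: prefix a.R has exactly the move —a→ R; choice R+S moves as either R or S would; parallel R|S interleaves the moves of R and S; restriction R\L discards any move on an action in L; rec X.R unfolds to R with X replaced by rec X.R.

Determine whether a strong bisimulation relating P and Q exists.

P's transition system — 2 states:
  p0 = rec X. (a.(0 + X + c.0) + b.c.a.X)\{a,c} → ··b··> p1
  p1 = (c.a.(rec X. (a.(0 + X + c.0) + b.c.a.X)\{a,c}))\{a,c} → (no moves)
Q's transition system — 1 states:
  q0 = rec X. (a.(0 + X + c.0) + c.c.a.X)\{a,c} → (no moves)
Bisimilarity quotient blocks:
  B0 = {p0}
  B1 = {p1, q0}
p0 ∈ B0, q0 ∈ B1 → different blocks

not bisimilar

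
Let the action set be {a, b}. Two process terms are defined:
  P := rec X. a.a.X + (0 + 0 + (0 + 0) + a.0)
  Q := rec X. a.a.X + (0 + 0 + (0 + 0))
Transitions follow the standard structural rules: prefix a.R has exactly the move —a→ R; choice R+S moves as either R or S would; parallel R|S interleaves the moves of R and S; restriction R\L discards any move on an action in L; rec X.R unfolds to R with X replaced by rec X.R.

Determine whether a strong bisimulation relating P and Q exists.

LTS(P): 3 reachable states
  s0 = rec X. a.a.X + (0 + 0 + (0 + 0) + a.0) :: --a--▸ s1, --a--▸ s2
  s1 = 0 :: deadlocked
  s2 = a.(rec X. a.a.X + (0 + 0 + (0 + 0) + a.0)) :: --a--▸ s0
LTS(Q): 2 reachable states
  t0 = rec X. a.a.X + (0 + 0 + (0 + 0)) :: --a--▸ t1
  t1 = a.(rec X. a.a.X + (0 + 0 + (0 + 0))) :: --a--▸ t0
Coarsest stable partition (strong bisimilarity classes):
  B0 = {s0}
  B1 = {s1}
  B2 = {s2}
  B3 = {t0, t1}
s0 ∈ B0, t0 ∈ B3 → different blocks

not bisimilar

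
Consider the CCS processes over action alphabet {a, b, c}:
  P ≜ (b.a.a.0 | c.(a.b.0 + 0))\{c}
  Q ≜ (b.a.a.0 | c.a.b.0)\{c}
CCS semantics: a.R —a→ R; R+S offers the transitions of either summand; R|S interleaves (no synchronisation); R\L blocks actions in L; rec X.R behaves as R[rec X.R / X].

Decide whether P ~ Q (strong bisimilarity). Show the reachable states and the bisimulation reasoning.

bisimilar

P's transition system — 4 states:
  m0 = (b.a.a.0 | c.(a.b.0 + 0))\{c} → =b=> m1
  m1 = (a.a.0 | c.(a.b.0 + 0))\{c} → =a=> m2
  m2 = (a.0 | c.(a.b.0 + 0))\{c} → =a=> m3
  m3 = (0 | c.(a.b.0 + 0))\{c} → deadlocked
Q's transition system — 4 states:
  n0 = (b.a.a.0 | c.a.b.0)\{c} → =b=> n1
  n1 = (a.a.0 | c.a.b.0)\{c} → =a=> n2
  n2 = (a.0 | c.a.b.0)\{c} → =a=> n3
  n3 = (0 | c.a.b.0)\{c} → deadlocked
Partition-refinement fixed point:
  B0 = {m0, n0}
  B1 = {m1, n1}
  B2 = {m2, n2}
  B3 = {m3, n3}
m0 ∈ B0, n0 ∈ B0 → same block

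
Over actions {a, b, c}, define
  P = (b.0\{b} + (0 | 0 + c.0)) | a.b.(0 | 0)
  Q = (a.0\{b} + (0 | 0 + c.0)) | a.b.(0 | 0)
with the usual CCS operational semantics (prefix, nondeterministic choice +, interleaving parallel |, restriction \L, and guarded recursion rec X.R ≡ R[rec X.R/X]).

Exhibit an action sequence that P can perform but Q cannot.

P's transition system — 9 states:
  s0 = (b.0\{b} + (0 | 0 + c.0)) | a.b.(0 | 0) :: -a-> s1, -b-> s2, -c-> s3
  s1 = (b.0\{b} + (0 | 0 + c.0)) | b.(0 | 0) :: -b-> s4, -b-> s5, -c-> s6
  s2 = 0\{b} | a.b.(0 | 0) :: -a-> s5
  s3 = 0 | a.b.(0 | 0) :: -a-> s6
  s4 = (b.0\{b} + (0 | 0 + c.0)) | (0 | 0) :: -b-> s7, -c-> s8
  s5 = 0\{b} | b.(0 | 0) :: -b-> s7
  s6 = 0 | b.(0 | 0) :: -b-> s8
  s7 = 0\{b} | (0 | 0) :: stopped
  s8 = 0 | (0 | 0) :: stopped
Q's transition system — 9 states:
  t0 = (a.0\{b} + (0 | 0 + c.0)) | a.b.(0 | 0) :: -a-> t1, -a-> t2, -c-> t3
  t1 = (a.0\{b} + (0 | 0 + c.0)) | b.(0 | 0) :: -a-> t4, -b-> t5, -c-> t6
  t2 = 0\{b} | a.b.(0 | 0) :: -a-> t4
  t3 = 0 | a.b.(0 | 0) :: -a-> t6
  t4 = 0\{b} | b.(0 | 0) :: -b-> t7
  t5 = (a.0\{b} + (0 | 0 + c.0)) | (0 | 0) :: -a-> t7, -c-> t8
  t6 = 0 | b.(0 | 0) :: -b-> t8
  t7 = 0\{b} | (0 | 0) :: stopped
  t8 = 0 | (0 | 0) :: stopped
Executing b from P (initial set {s0}):
  [1] b ⇒ {s2}
  P completes σ.
Executing b from Q (initial set {t0}):
  [1] b ⇒ no successor for Q

b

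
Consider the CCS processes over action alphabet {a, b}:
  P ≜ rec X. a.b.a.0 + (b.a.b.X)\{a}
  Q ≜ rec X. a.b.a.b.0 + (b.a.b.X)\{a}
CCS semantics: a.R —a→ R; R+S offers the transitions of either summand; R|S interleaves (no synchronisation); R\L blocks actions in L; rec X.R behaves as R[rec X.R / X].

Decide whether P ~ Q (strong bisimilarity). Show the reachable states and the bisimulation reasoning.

P's transition system — 5 states:
  p0 = rec X. a.b.a.0 + (b.a.b.X)\{a} → ··a··> p1, ··b··> p2
  p1 = b.a.0 → ··b··> p3
  p2 = (a.b.(rec X. a.b.a.0 + (b.a.b.X)\{a}))\{a} → deadlocked
  p3 = a.0 → ··a··> p4
  p4 = 0 → deadlocked
Q's transition system — 6 states:
  q0 = rec X. a.b.a.b.0 + (b.a.b.X)\{a} → ··a··> q1, ··b··> q2
  q1 = b.a.b.0 → ··b··> q3
  q2 = (a.b.(rec X. a.b.a.b.0 + (b.a.b.X)\{a}))\{a} → deadlocked
  q3 = a.b.0 → ··a··> q4
  q4 = b.0 → ··b··> q5
  q5 = 0 → deadlocked
Coarsest stable partition (strong bisimilarity classes):
  B0 = {p0}
  B1 = {p2, p4, q2, q5}
  B2 = {p1}
  B3 = {p3}
  B4 = {q0}
  B5 = {q1}
  B6 = {q3}
  B7 = {q4}
p0 ∈ B0, q0 ∈ B4 → different blocks

P ≁ Q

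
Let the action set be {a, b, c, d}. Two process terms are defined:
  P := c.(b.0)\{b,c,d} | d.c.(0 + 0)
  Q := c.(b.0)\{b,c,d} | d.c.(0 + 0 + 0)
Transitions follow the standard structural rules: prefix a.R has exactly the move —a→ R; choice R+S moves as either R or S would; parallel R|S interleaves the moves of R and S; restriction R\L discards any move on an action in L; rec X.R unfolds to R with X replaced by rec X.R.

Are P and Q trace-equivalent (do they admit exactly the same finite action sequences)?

YES

LTS(P): 6 reachable states
  p0 = c.(b.0)\{b,c,d} | d.c.(0 + 0) :: —c→ p1, —d→ p2
  p1 = (b.0)\{b,c,d} | d.c.(0 + 0) :: —d→ p3
  p2 = c.(b.0)\{b,c,d} | c.(0 + 0) :: —c→ p3, —c→ p4
  p3 = (b.0)\{b,c,d} | c.(0 + 0) :: —c→ p5
  p4 = c.(b.0)\{b,c,d} | (0 + 0) :: —c→ p5
  p5 = (b.0)\{b,c,d} | (0 + 0) :: deadlocked
LTS(Q): 6 reachable states
  q0 = c.(b.0)\{b,c,d} | d.c.(0 + 0 + 0) :: —c→ q1, —d→ q2
  q1 = (b.0)\{b,c,d} | d.c.(0 + 0 + 0) :: —d→ q3
  q2 = c.(b.0)\{b,c,d} | c.(0 + 0 + 0) :: —c→ q3, —c→ q4
  q3 = (b.0)\{b,c,d} | c.(0 + 0 + 0) :: —c→ q5
  q4 = c.(b.0)\{b,c,d} | (0 + 0 + 0) :: —c→ q5
  q5 = (b.0)\{b,c,d} | (0 + 0 + 0) :: deadlocked
Bisimilarity quotient blocks:
  B0 = {p0, q0}
  B1 = {p2, q2}
  B2 = {p3, p4, q3, q4}
  B3 = {p5, q5}
  B4 = {p1, q1}
p0 ∈ B0, q0 ∈ B0 → same block
Bisimilar ⇒ trace-equivalent.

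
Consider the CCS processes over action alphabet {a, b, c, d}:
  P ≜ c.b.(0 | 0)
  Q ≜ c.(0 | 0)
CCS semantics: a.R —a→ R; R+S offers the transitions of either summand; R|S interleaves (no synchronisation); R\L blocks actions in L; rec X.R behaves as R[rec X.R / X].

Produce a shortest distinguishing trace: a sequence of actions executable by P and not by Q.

P's transition system — 3 states:
  p0 = c.b.(0 | 0) :: —c→ p1
  p1 = b.(0 | 0) :: —b→ p2
  p2 = 0 | 0 :: stopped
Q's transition system — 2 states:
  q0 = c.(0 | 0) :: —c→ q1
  q1 = 0 | 0 :: stopped
Run σ = ⟨cb⟩ on P: start {p0}
  step 1 (c): {p1}
  step 2 (b): {p2}
  — P admits the full trace.
Run σ = ⟨cb⟩ on Q: start {q0}
  step 1 (c): {q1}
  step 2 (b): no successor for Q

cb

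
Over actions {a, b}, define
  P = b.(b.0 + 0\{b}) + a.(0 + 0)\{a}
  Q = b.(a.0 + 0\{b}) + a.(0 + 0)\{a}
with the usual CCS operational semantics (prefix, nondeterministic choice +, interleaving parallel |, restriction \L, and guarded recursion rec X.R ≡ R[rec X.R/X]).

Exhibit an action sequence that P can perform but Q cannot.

bb

P's transition system — 4 states:
  p0 = b.(b.0 + 0\{b}) + a.(0 + 0)\{a} :: -a-> p1, -b-> p2
  p1 = (0 + 0)\{a} :: ·
  p2 = b.0 + 0\{b} :: -b-> p3
  p3 = 0 :: ·
Q's transition system — 4 states:
  q0 = b.(a.0 + 0\{b}) + a.(0 + 0)\{a} :: -a-> q1, -b-> q2
  q1 = (0 + 0)\{a} :: ·
  q2 = a.0 + 0\{b} :: -a-> q3
  q3 = 0 :: ·
Executing bb from P (initial set {p0}):
  [1] b ⇒ {p2}
  [2] b ⇒ {p3}
  P completes σ.
Executing bb from Q (initial set {q0}):
  [1] b ⇒ {q2}
  [2] b ⇒ ∅  — Q cannot continue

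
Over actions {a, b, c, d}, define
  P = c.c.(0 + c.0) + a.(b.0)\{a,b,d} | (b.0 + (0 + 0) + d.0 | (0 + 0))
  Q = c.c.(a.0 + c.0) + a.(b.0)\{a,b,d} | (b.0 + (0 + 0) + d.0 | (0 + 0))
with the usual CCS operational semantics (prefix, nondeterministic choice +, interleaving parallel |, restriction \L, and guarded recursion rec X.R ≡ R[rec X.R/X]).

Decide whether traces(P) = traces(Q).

trace-distinct — witness ⟨cca⟩

Reachable graph of P (9 states):
  m0 = c.c.(0 + c.0) + a.(b.0)\{a,b,d} | (b.0 + (0 + 0) + d.0 | (0 + 0)) ⊢ -a-> m1, -b-> m2, -c-> m3, -d-> m4
  m1 = (b.0)\{a,b,d} | (b.0 + (0 + 0) + d.0 | (0 + 0)) ⊢ -b-> m5, -d-> m6
  m2 = a.(b.0)\{a,b,d} | 0 ⊢ -a-> m5
  m3 = c.(0 + c.0) ⊢ -c-> m7
  m4 = a.(b.0)\{a,b,d} | (0 | (0 + 0)) ⊢ -a-> m6
  m5 = (b.0)\{a,b,d} | 0 ⊢ deadlocked
  m6 = (b.0)\{a,b,d} | (0 | (0 + 0)) ⊢ deadlocked
  m7 = 0 + c.0 ⊢ -c-> m8
  m8 = 0 ⊢ deadlocked
Reachable graph of Q (9 states):
  n0 = c.c.(a.0 + c.0) + a.(b.0)\{a,b,d} | (b.0 + (0 + 0) + d.0 | (0 + 0)) ⊢ -a-> n1, -b-> n2, -c-> n3, -d-> n4
  n1 = (b.0)\{a,b,d} | (b.0 + (0 + 0) + d.0 | (0 + 0)) ⊢ -b-> n5, -d-> n6
  n2 = a.(b.0)\{a,b,d} | 0 ⊢ -a-> n5
  n3 = c.(a.0 + c.0) ⊢ -c-> n7
  n4 = a.(b.0)\{a,b,d} | (0 | (0 + 0)) ⊢ -a-> n6
  n5 = (b.0)\{a,b,d} | 0 ⊢ deadlocked
  n6 = (b.0)\{a,b,d} | (0 | (0 + 0)) ⊢ deadlocked
  n7 = a.0 + c.0 ⊢ -a-> n8, -c-> n8
  n8 = 0 ⊢ deadlocked
Executing cca from Q (initial set {n0}):
  after c @ step 1: {n3}
  after c @ step 2: {n7}
  after a @ step 3: {n8}
  Q completes σ.
Executing cca from P (initial set {m0}):
  after c @ step 1: {m3}
  after c @ step 2: {m7}
  after a @ step 3: no successor for P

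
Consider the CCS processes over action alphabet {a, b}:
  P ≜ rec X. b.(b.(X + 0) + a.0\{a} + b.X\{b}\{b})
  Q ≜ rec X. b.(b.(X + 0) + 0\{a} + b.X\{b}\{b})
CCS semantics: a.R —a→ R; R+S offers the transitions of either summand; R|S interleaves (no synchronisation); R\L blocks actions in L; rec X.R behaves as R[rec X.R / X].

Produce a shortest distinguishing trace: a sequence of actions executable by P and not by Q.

P's transition system — 5 states:
  p0 = rec X. b.(b.(X + 0) + a.0\{a} + b.X\{b}\{b}) | =b=> p1
  p1 = b.((rec X. b.(b.(X + 0) + a.0\{a} + b.X\{b}\{b})) + 0) + a.0\{a} + b.(rec X. b.(b.(X + 0) + a.0\{a} + b.X\{b}\{b}))\{b}\{b} | =a=> p2, =b=> p3, =b=> p4
  p2 = 0\{a} | ·
  p3 = (rec X. b.(b.(X + 0) + a.0\{a} + b.X\{b}\{b})) + 0 | =b=> p1
  p4 = (rec X. b.(b.(X + 0) + a.0\{a} + b.X\{b}\{b}))\{b}\{b} | ·
Q's transition system — 4 states:
  q0 = rec X. b.(b.(X + 0) + 0\{a} + b.X\{b}\{b}) | =b=> q1
  q1 = b.((rec X. b.(b.(X + 0) + 0\{a} + b.X\{b}\{b})) + 0) + 0\{a} + b.(rec X. b.(b.(X + 0) + 0\{a} + b.X\{b}\{b}))\{b}\{b} | =b=> q2, =b=> q3
  q2 = (rec X. b.(b.(X + 0) + 0\{a} + b.X\{b}\{b})) + 0 | =b=> q1
  q3 = (rec X. b.(b.(X + 0) + 0\{a} + b.X\{b}\{b}))\{b}\{b} | ·
Executing ba from P (initial set {p0}):
  step 1 (b): {p1}
  step 2 (a): {p2}
  P completes σ.
Executing ba from Q (initial set {q0}):
  step 1 (b): {q1}
  step 2 (a): no successor for Q

ba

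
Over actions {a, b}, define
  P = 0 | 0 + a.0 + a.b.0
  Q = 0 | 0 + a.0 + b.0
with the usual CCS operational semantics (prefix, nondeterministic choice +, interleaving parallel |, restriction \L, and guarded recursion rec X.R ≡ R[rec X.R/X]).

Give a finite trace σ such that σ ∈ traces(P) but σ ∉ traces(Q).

ab

Reachable graph of P (3 states):
  s0 = 0 | 0 + a.0 + a.b.0 → —a→ s1, —a→ s2
  s1 = 0 → ·
  s2 = b.0 → —b→ s1
Reachable graph of Q (2 states):
  t0 = 0 | 0 + a.0 + b.0 → —a→ t1, —b→ t1
  t1 = 0 → ·
Run σ = ⟨ab⟩ on P: start {s0}
  step 1 (a): {s1, s2}
  step 2 (b): {s1}
  — P admits the full trace.
Run σ = ⟨ab⟩ on Q: start {t0}
  step 1 (a): {t1}
  step 2 (b): ∅ (Q stuck)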